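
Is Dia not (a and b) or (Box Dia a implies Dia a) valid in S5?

Yes, valid

Tableau for the negation not (Dia not (a and b) or (Box Dia a implies Dia a)):
1. not (Dia not (a and b) or (Box Dia a implies Dia a)), 0
2. not Dia not (a and b), 0
3. not (Box Dia a implies Dia a), 0
4. Box Dia a, 0
5. not Dia a, 0
6. a and b, 0
7. a, 0
8. b, 0
9. Dia a, 0
10. not a, 0
Accessibility: 0R0
Branch closes: a and not a both at 0.
Every branch of the negation's tableau closes; the branch above is one of them.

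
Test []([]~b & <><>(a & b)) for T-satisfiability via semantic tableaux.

1. []([]~b & <><>(a & b)), w0
2. []~b & <><>(a & b), w0
3. []~b, w0
4. <><>(a & b), w0
5. ~b, w0
6. <>(a & b), w1
7. []~b & <><>(a & b), w1
8. []~b, w1
9. <><>(a & b), w1
10. ~b, w1
11. a & b, w2
12. a, w2
13. b, w2
14. ~b, w2
Accessibility: w0Rw0, w0Rw1, w1Rw1, w1Rw2, w2Rw2
Branch closes: b and ~b both at w2.
(One branch shown.) All branches close.

Unsatisfiable (every branch closes)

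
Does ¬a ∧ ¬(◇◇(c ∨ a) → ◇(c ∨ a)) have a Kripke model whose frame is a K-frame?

Yes, satisfiable

1. ¬a ∧ ¬(◇◇(c ∨ a) → ◇(c ∨ a)), w0
2. ¬a, w0   [∧-rule on 1]
3. ¬(◇◇(c ∨ a) → ◇(c ∨ a)), w0   [∧-rule on 1]
4. ◇◇(c ∨ a), w0   [¬→-rule on 3]
5. ¬◇(c ∨ a), w0   [¬→-rule on 3]
6. ◇(c ∨ a), w1   [◇-rule on 4: fresh world w1, w0Rw1]
7. ¬(c ∨ a), w1   [¬◇-rule on 5 via w0Rw1]
8. ¬c, w1   [¬∨-rule on 7]
9. ¬a, w1   [¬∨-rule on 7]
10. c ∨ a, w2   [◇-rule on 6: fresh world w2, w1Rw2]
11. a, w2   [∨-rule on 10 (branches; this branch)]
Accessibility: w0Rw1, w1Rw2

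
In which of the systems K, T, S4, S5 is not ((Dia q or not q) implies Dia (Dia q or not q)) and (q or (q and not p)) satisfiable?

K

T-tableau for the formula:
1. not ((Dia q or not q) implies Dia (Dia q or not q)) and (q or (q and not p)), 0
2. not ((Dia q or not q) implies Dia (Dia q or not q)), 0   [and-rule on 1]
3. q or (q and not p), 0   [and-rule on 1]
4. Dia q or not q, 0   [neg-implies-rule on 2]
5. not Dia (Dia q or not q), 0   [neg-implies-rule on 2]
6. not (Dia q or not q), 0   [neg-Dia-rule on 5 via 0R0]
7. not Dia q, 0   [neg-or-rule on 6]
8. q, 0   [neg-or-rule on 6]
9. not q, 0   [neg-Dia-rule on 7 via 0R0]
Accessibility: 0R0
Branch closes: q and not q both at 0.
Every branch closes (one shown): unsatisfiable in T, hence also in S4, S5 (every S4/S5-frame is a T-frame).
K-tableau for the formula:
1. not ((Dia q or not q) implies Dia (Dia q or not q)) and (q or (q and not p)), 0
2. not ((Dia q or not q) implies Dia (Dia q or not q)), 0   [and-rule on 1]
3. q or (q and not p), 0   [and-rule on 1]
4. Dia q or not q, 0   [neg-implies-rule on 2]
5. not Dia (Dia q or not q), 0   [neg-implies-rule on 2]
6. q and not p, 0   [or-rule on 3 (branches; this branch)]
7. q, 0   [and-rule on 6]
8. not p, 0   [and-rule on 6]
9. Dia q, 0   [or-rule on 4 (branches; this branch)]
10. q, 1   [Dia-rule on 9: fresh world 1, 0R1]
11. not (Dia q or not q), 1   [neg-Dia-rule on 5 via 0R1]
12. not Dia q, 1   [neg-or-rule on 11]
Accessibility: 0R1
Complete open branch: satisfiable in K.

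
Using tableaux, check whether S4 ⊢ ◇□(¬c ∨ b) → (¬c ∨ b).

Tableau for the negation ¬(◇□(¬c ∨ b) → (¬c ∨ b)):
1. ¬(◇□(¬c ∨ b) → (¬c ∨ b)), u
2. ◇□(¬c ∨ b), u   [¬→-rule on 1]
3. ¬(¬c ∨ b), u   [¬→-rule on 1]
4. c, u   [¬∨-rule on 3]
5. ¬b, u   [¬∨-rule on 3]
6. □(¬c ∨ b), v   [◇-rule on 2: fresh world v, uRv]
7. ¬c ∨ b, v   [□-rule on 6 via vRv]
8. b, v   [∨-rule on 7 (branches; this branch)]
Accessibility: uRu, uRv, vRv
The negation has an open branch (countermodel exists).

No, not valid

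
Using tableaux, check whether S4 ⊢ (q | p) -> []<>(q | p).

Not valid

Tableau for the negation ~((q | p) -> []<>(q | p)):
1. ~((q | p) -> []<>(q | p)), w0
2. q | p, w0
3. ~[]<>(q | p), w0
4. p, w0
5. ~<>(q | p), w1
6. ~(q | p), w1
7. ~q, w1
8. ~p, w1
Accessibility: w0Rw0, w0Rw1, w1Rw1
The negation has an open branch (countermodel exists).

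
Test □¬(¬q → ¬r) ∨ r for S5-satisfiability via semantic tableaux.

1. □¬(¬q → ¬r) ∨ r, u
2. r, u
Accessibility: uRu

Satisfiable (open branch found)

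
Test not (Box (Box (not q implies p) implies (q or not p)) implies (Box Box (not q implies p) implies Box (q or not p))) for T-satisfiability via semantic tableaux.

Unsatisfiable (every branch closes)

1. not (Box (Box (not q implies p) implies (q or not p)) implies (Box Box (not q implies p) implies Box (q or not p))), u
2. Box (Box (not q implies p) implies (q or not p)), u
3. not (Box Box (not q implies p) implies Box (q or not p)), u
4. Box Box (not q implies p), u
5. not Box (q or not p), u
6. Box (not q implies p) implies (q or not p), u
7. Box (not q implies p), u
8. not q implies p, u
9. not Box (not q implies p), u
10. p, u
11. not (q or not p), v
12. not q, v
13. p, v
14. Box (not q implies p) implies (q or not p), v
15. Box (not q implies p), v
16. not q implies p, v
17. not Box (not q implies p), v
18. not (not q implies p), w
19. not q, w
20. not p, w
21. Box (not q implies p) implies (q or not p), w
22. Box (not q implies p), w
23. not q implies p, w
24. q or not p, w
25. p, w
Accessibility: uRu, uRv, uRw, vRv, wRw
Branch closes: p and not p both at w.
(One branch shown.) All branches close.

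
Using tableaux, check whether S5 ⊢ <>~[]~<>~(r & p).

Not valid

Tableau for the negation ~<>~[]~<>~(r & p):
1. ~<>~[]~<>~(r & p), 0
2. []~<>~(r & p), 0
3. ~<>~(r & p), 0
4. r & p, 0
5. r, 0
6. p, 0
Accessibility: 0R0
The negation has an open branch (countermodel exists).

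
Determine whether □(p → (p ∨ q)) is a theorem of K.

Tableau for the negation ¬□(p → (p ∨ q)):
1. ¬□(p → (p ∨ q)), 0
2. ¬(p → (p ∨ q)), 1
3. p, 1
4. ¬(p ∨ q), 1
5. ¬p, 1
6. ¬q, 1
Accessibility: 0R1
Branch closes: p and ¬p both at 1.
All branches of the negation close; one closing branch shown above.

Valid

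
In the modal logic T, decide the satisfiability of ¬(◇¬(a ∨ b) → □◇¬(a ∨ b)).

Yes, satisfiable

1. ¬(◇¬(a ∨ b) → □◇¬(a ∨ b)), u
2. ◇¬(a ∨ b), u
3. ¬□◇¬(a ∨ b), u
4. ¬(a ∨ b), v
5. ¬a, v
6. ¬b, v
7. ¬◇¬(a ∨ b), w
8. a ∨ b, w
9. b, w
Accessibility: uRu, uRv, uRw, vRv, wRw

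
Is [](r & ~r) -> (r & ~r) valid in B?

Tableau for the negation ~([](r & ~r) -> (r & ~r)):
1. ~([](r & ~r) -> (r & ~r)), 0
2. [](r & ~r), 0
3. ~(r & ~r), 0
4. r & ~r, 0
5. r, 0
6. ~r, 0
Accessibility: 0R0
Branch closes: r and ~r both at 0.
All branches of the negation close; one closing branch shown above.

Valid in B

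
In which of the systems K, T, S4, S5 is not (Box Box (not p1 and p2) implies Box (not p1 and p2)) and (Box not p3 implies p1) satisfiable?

K

T-tableau for the formula:
1. not (Box Box (not p1 and p2) implies Box (not p1 and p2)) and (Box not p3 implies p1), u
2. not (Box Box (not p1 and p2) implies Box (not p1 and p2)), u
3. Box not p3 implies p1, u
4. Box Box (not p1 and p2), u
5. not Box (not p1 and p2), u
6. Box (not p1 and p2), u
7. not p1 and p2, u
8. not p1, u
9. p2, u
10. not Box not p3, u
11. not (not p1 and p2), v
12. Box (not p1 and p2), v
13. not p1 and p2, v
14. not p1, v
15. p2, v
16. not p2, v
Accessibility: uRu, uRv, vRv
Branch closes: p2 and not p2 both at v.
Every branch closes (one shown): unsatisfiable in T, hence also in S4, S5 (every S4/S5-frame is a T-frame).
K-tableau for the formula:
1. not (Box Box (not p1 and p2) implies Box (not p1 and p2)) and (Box not p3 implies p1), u
2. not (Box Box (not p1 and p2) implies Box (not p1 and p2)), u
3. Box not p3 implies p1, u
4. Box Box (not p1 and p2), u
5. not Box (not p1 and p2), u
6. p1, u
7. not (not p1 and p2), v
8. Box (not p1 and p2), v
9. not p2, v
Accessibility: uRv
Complete open branch: satisfiable in K.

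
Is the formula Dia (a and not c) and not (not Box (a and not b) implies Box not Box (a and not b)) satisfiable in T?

1. Dia (a and not c) and not (not Box (a and not b) implies Box not Box (a and not b)), 0
2. Dia (a and not c), 0
3. not (not Box (a and not b) implies Box not Box (a and not b)), 0
4. not Box (a and not b), 0
5. not Box not Box (a and not b), 0
6. a and not c, 1
7. a, 1
8. not c, 1
9. not (a and not b), 2
10. b, 2
11. Box (a and not b), 3
12. a and not b, 3
13. a, 3
14. not b, 3
Accessibility: 0R0, 0R1, 0R2, 0R3, 1R1, 2R2, 3R3

Yes, satisfiable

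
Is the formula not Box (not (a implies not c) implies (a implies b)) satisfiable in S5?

Satisfiable (open branch found)

1. not Box (not (a implies not c) implies (a implies b)), u
2. not (not (a implies not c) implies (a implies b)), v   [neg-Box-rule on 1: fresh world v, uRv]
3. not (a implies not c), v   [neg-implies-rule on 2]
4. not (a implies b), v   [neg-implies-rule on 2]
5. a, v   [neg-implies-rule on 3]
6. c, v   [neg-implies-rule on 3]
7. not b, v   [neg-implies-rule on 4]
Accessibility: uRu, uRv, vRu, vRv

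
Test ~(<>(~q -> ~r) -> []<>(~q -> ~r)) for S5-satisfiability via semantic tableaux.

1. ~(<>(~q -> ~r) -> []<>(~q -> ~r)), u
2. <>(~q -> ~r), u
3. ~[]<>(~q -> ~r), u
4. ~q -> ~r, v
5. ~r, v
6. ~<>(~q -> ~r), w
7. ~(~q -> ~r), u
8. ~q, u
9. r, u
10. ~(~q -> ~r), v
11. ~q, v
12. r, v
Accessibility: uRu, uRv, uRw, vRu, vRv, vRw, wRu, wRv, wRw
Branch closes: r and ~r both at v.
All branches of the tableau close; one closing branch shown above.

Unsatisfiable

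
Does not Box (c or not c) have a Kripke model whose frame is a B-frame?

No, unsatisfiable

1. not Box (c or not c), w0
2. not (c or not c), w1
3. not c, w1
4. c, w1
Accessibility: w0Rw0, w0Rw1, w1Rw0, w1Rw1
Branch closes: c and not c both at w1.
Every branch closes; the branch above is one of them.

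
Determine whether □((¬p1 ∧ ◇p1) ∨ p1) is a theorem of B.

Tableau for the negation ¬□((¬p1 ∧ ◇p1) ∨ p1):
1. ¬□((¬p1 ∧ ◇p1) ∨ p1), u
2. ¬((¬p1 ∧ ◇p1) ∨ p1), v
3. ¬(¬p1 ∧ ◇p1), v
4. ¬p1, v
5. ¬◇p1, v
6. ¬p1, u
Accessibility: uRu, uRv, vRu, vRv
The negation has an open branch (countermodel exists).

Invalid (countermodel exists)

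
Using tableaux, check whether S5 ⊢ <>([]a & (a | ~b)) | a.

Tableau for the negation ~(<>([]a & (a | ~b)) | a):
1. ~(<>([]a & (a | ~b)) | a), w0
2. ~<>([]a & (a | ~b)), w0
3. ~a, w0
4. ~([]a & (a | ~b)), w0
5. ~(a | ~b), w0
6. b, w0
Accessibility: w0Rw0
The negation has an open branch (countermodel exists).

No, not valid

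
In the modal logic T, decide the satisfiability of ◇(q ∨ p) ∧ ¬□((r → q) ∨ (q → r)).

1. ◇(q ∨ p) ∧ ¬□((r → q) ∨ (q → r)), 0
2. ◇(q ∨ p), 0   [∧-rule on 1]
3. ¬□((r → q) ∨ (q → r)), 0   [∧-rule on 1]
4. q ∨ p, 1   [◇-rule on 2: fresh world 1, 0R1]
5. p, 1   [∨-rule on 4 (branches; this branch)]
6. ¬((r → q) ∨ (q → r)), 2   [¬□-rule on 3: fresh world 2, 0R2]
7. ¬(r → q), 2   [¬∨-rule on 6]
8. ¬(q → r), 2   [¬∨-rule on 6]
9. r, 2   [¬→-rule on 7]
10. ¬q, 2   [¬→-rule on 7]
11. q, 2   [¬→-rule on 8]
12. ¬r, 2   [¬→-rule on 8]
Accessibility: 0R0, 0R1, 0R2, 1R1, 2R2
Branch closes: q and ¬q both at 2.
All branches of the tableau close; one closing branch shown above.

Unsatisfiable (every branch closes)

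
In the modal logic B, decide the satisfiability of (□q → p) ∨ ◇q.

Satisfiable (open branch found)

1. (□q → p) ∨ ◇q, w0
2. ◇q, w0
3. q, w1
Accessibility: w0Rw0, w0Rw1, w1Rw0, w1Rw1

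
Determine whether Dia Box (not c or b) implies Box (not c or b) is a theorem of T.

Not valid

Tableau for the negation not (Dia Box (not c or b) implies Box (not c or b)):
1. not (Dia Box (not c or b) implies Box (not c or b)), 0
2. Dia Box (not c or b), 0   [neg-implies-rule on 1]
3. not Box (not c or b), 0   [neg-implies-rule on 1]
4. Box (not c or b), 1   [Dia-rule on 2: fresh world 1, 0R1]
5. not c or b, 1   [Box-rule on 4 via 1R1]
6. b, 1   [or-rule on 5 (branches; this branch)]
7. not (not c or b), 2   [neg-Box-rule on 3: fresh world 2, 0R2]
8. c, 2   [neg-or-rule on 7]
9. not b, 2   [neg-or-rule on 7]
Accessibility: 0R0, 0R1, 0R2, 1R1, 2R2
The negation has an open branch (countermodel exists).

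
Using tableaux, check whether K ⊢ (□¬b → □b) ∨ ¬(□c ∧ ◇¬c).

Tableau for the negation ¬((□¬b → □b) ∨ ¬(□c ∧ ◇¬c)):
1. ¬((□¬b → □b) ∨ ¬(□c ∧ ◇¬c)), w0
2. ¬(□¬b → □b), w0
3. □c ∧ ◇¬c, w0
4. □¬b, w0
5. ¬□b, w0
6. □c, w0
7. ◇¬c, w0
8. ¬b, w1
9. c, w1
10. ¬c, w2
11. ¬b, w2
12. c, w2
Accessibility: w0Rw1, w0Rw2
Branch closes: c and ¬c both at w2.
All branches of the negation close; one closing branch shown above.

Valid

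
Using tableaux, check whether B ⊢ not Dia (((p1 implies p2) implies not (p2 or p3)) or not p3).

Not valid

Tableau for the negation Dia (((p1 implies p2) implies not (p2 or p3)) or not p3):
1. Dia (((p1 implies p2) implies not (p2 or p3)) or not p3), w0
2. ((p1 implies p2) implies not (p2 or p3)) or not p3, w1
3. not p3, w1
Accessibility: w0Rw0, w0Rw1, w1Rw0, w1Rw1
The negation has an open branch (countermodel exists).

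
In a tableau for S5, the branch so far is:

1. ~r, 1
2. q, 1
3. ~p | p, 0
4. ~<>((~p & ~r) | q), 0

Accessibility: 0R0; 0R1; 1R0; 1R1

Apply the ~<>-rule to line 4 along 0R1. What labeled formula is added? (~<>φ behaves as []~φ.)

~((~p & ~r) | q), 1

~<>φ behaves as []~φ: propagate the negated body to each accessible world.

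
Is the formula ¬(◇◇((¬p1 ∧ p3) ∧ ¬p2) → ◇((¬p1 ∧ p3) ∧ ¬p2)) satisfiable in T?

1. ¬(◇◇((¬p1 ∧ p3) ∧ ¬p2) → ◇((¬p1 ∧ p3) ∧ ¬p2)), w0
2. ◇◇((¬p1 ∧ p3) ∧ ¬p2), w0
3. ¬◇((¬p1 ∧ p3) ∧ ¬p2), w0
4. ¬((¬p1 ∧ p3) ∧ ¬p2), w0
5. p2, w0
6. ◇((¬p1 ∧ p3) ∧ ¬p2), w1
7. ¬((¬p1 ∧ p3) ∧ ¬p2), w1
8. p2, w1
9. (¬p1 ∧ p3) ∧ ¬p2, w2
10. ¬p1 ∧ p3, w2
11. ¬p2, w2
12. ¬p1, w2
13. p3, w2
Accessibility: w0Rw0, w0Rw1, w1Rw1, w1Rw2, w2Rw2

Satisfiable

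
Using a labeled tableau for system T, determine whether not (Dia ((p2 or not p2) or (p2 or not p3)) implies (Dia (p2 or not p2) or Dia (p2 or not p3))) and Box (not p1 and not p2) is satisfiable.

1. not (Dia ((p2 or not p2) or (p2 or not p3)) implies (Dia (p2 or not p2) or Dia (p2 or not p3))) and Box (not p1 and not p2), u
2. not (Dia ((p2 or not p2) or (p2 or not p3)) implies (Dia (p2 or not p2) or Dia (p2 or not p3))), u   [and-rule on 1]
3. Box (not p1 and not p2), u   [and-rule on 1]
4. Dia ((p2 or not p2) or (p2 or not p3)), u   [neg-implies-rule on 2]
5. not (Dia (p2 or not p2) or Dia (p2 or not p3)), u   [neg-implies-rule on 2]
6. not Dia (p2 or not p2), u   [neg-or-rule on 5]
7. not Dia (p2 or not p3), u   [neg-or-rule on 5]
8. not p1 and not p2, u   [Box-rule on 3 via uRu]
9. not p1, u   [and-rule on 8]
10. not p2, u   [and-rule on 8]
11. not (p2 or not p2), u   [neg-Dia-rule on 6 via uRu]
12. p2, u   [neg-or-rule on 11]
Accessibility: uRu
Branch closes: p2 and not p2 both at u.
(One branch shown.) All branches close.

Unsatisfiable (every branch closes)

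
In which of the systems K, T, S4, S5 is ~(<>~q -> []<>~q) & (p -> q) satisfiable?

K, T, S4

S5-tableau for the formula:
1. ~(<>~q -> []<>~q) & (p -> q), w0
2. ~(<>~q -> []<>~q), w0
3. p -> q, w0
4. <>~q, w0
5. ~[]<>~q, w0
6. ~p, w0
7. ~q, w1
8. ~<>~q, w2
9. q, w0
10. q, w1
Accessibility: w0Rw0, w0Rw1, w0Rw2, w1Rw0, w1Rw1, w1Rw2, w2Rw0, w2Rw1, w2Rw2
Branch closes: q and ~q both at w1.
Every branch closes (one shown): unsatisfiable in S5.
S4-tableau for the formula:
1. ~(<>~q -> []<>~q) & (p -> q), w0
2. ~(<>~q -> []<>~q), w0
3. p -> q, w0
4. <>~q, w0
5. ~[]<>~q, w0
6. q, w0
7. ~q, w1
8. ~<>~q, w2
9. q, w2
Accessibility: w0Rw0, w0Rw1, w0Rw2, w1Rw1, w2Rw2
Complete open branch: satisfiable in S4, hence also in K, T (this S4-model is also a K-model and a T-model).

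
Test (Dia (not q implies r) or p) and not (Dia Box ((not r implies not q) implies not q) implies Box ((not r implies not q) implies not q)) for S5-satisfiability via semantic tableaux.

Unsatisfiable

1. (Dia (not q implies r) or p) and not (Dia Box ((not r implies not q) implies not q) implies Box ((not r implies not q) implies not q)), 0
2. Dia (not q implies r) or p, 0   [and-rule on 1]
3. not (Dia Box ((not r implies not q) implies not q) implies Box ((not r implies not q) implies not q)), 0   [and-rule on 1]
4. Dia Box ((not r implies not q) implies not q), 0   [neg-implies-rule on 3]
5. not Box ((not r implies not q) implies not q), 0   [neg-implies-rule on 3]
6. p, 0   [or-rule on 2 (branches; this branch)]
7. Box ((not r implies not q) implies not q), 1   [Dia-rule on 4: fresh world 1, 0R1]
8. (not r implies not q) implies not q, 0   [Box-rule on 7 via 1R0]
9. (not r implies not q) implies not q, 1   [Box-rule on 7 via 1R1]
10. not (not r implies not q), 0   [implies-rule on 8 (branches; this branch)]
11. not r, 0   [neg-implies-rule on 10]
12. q, 0   [neg-implies-rule on 10]
13. not (not r implies not q), 1   [implies-rule on 9 (branches; this branch)]
14. not r, 1   [neg-implies-rule on 13]
15. q, 1   [neg-implies-rule on 13]
16. not ((not r implies not q) implies not q), 2   [neg-Box-rule on 5: fresh world 2, 0R2]
17. not r implies not q, 2   [neg-implies-rule on 16]
18. q, 2   [neg-implies-rule on 16]
19. (not r implies not q) implies not q, 2   [Box-rule on 7 via 1R2]
20. r, 2   [implies-rule on 17 (branches; this branch)]
21. not (not r implies not q), 2   [implies-rule on 19 (branches; this branch)]
22. not r, 2   [neg-implies-rule on 21]
Accessibility: 0R0, 0R1, 0R2, 1R0, 1R1, 1R2, 2R0, 2R1, 2R2
Branch closes: r and not r both at 2.
(One branch shown.) All branches close.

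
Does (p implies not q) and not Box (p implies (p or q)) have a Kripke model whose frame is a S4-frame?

1. (p implies not q) and not Box (p implies (p or q)), 0
2. p implies not q, 0   [and-rule on 1]
3. not Box (p implies (p or q)), 0   [and-rule on 1]
4. not q, 0   [implies-rule on 2 (branches; this branch)]
5. not (p implies (p or q)), 1   [neg-Box-rule on 3: fresh world 1, 0R1]
6. p, 1   [neg-implies-rule on 5]
7. not (p or q), 1   [neg-implies-rule on 5]
8. not p, 1   [neg-or-rule on 7]
9. not q, 1   [neg-or-rule on 7]
Accessibility: 0R0, 0R1, 1R1
Branch closes: p and not p both at 1.
All branches of the tableau close; one closing branch shown above.

Unsatisfiable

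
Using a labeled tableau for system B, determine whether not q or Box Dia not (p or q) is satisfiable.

1. not q or Box Dia not (p or q), 0
2. Box Dia not (p or q), 0   [or-rule on 1 (branches; this branch)]
3. Dia not (p or q), 0   [Box-rule on 2 via 0R0]
4. not (p or q), 1   [Dia-rule on 3: fresh world 1, 0R1]
5. not p, 1   [neg-or-rule on 4]
6. not q, 1   [neg-or-rule on 4]
7. Dia not (p or q), 1   [Box-rule on 2 via 0R1]
8. not (p or q), 2   [Dia-rule on 7: fresh world 2, 1R2]
9. not p, 2   [neg-or-rule on 8]
10. not q, 2   [neg-or-rule on 8]
Accessibility: 0R0, 0R1, 1R0, 1R1, 1R2, 2R1, 2R2

Yes, satisfiable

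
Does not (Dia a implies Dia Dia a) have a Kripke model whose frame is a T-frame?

1. not (Dia a implies Dia Dia a), w0
2. Dia a, w0   [neg-implies-rule on 1]
3. not Dia Dia a, w0   [neg-implies-rule on 1]
4. not Dia a, w0   [neg-Dia-rule on 3 via w0Rw0]
5. not a, w0   [neg-Dia-rule on 4 via w0Rw0]
6. a, w1   [Dia-rule on 2: fresh world w1, w0Rw1]
7. not Dia a, w1   [neg-Dia-rule on 3 via w0Rw1]
8. not a, w1   [neg-Dia-rule on 4 via w0Rw1]
Accessibility: w0Rw0, w0Rw1, w1Rw1
Branch closes: a and not a both at w1.
All branches of the tableau close; one closing branch shown above.

No, unsatisfiable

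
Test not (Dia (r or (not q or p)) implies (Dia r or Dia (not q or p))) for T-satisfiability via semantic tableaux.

Unsatisfiable

1. not (Dia (r or (not q or p)) implies (Dia r or Dia (not q or p))), u
2. Dia (r or (not q or p)), u   [neg-implies-rule on 1]
3. not (Dia r or Dia (not q or p)), u   [neg-implies-rule on 1]
4. not Dia r, u   [neg-or-rule on 3]
5. not Dia (not q or p), u   [neg-or-rule on 3]
6. not r, u   [neg-Dia-rule on 4 via uRu]
7. not (not q or p), u   [neg-Dia-rule on 5 via uRu]
8. q, u   [neg-or-rule on 7]
9. not p, u   [neg-or-rule on 7]
10. r or (not q or p), v   [Dia-rule on 2: fresh world v, uRv]
11. not r, v   [neg-Dia-rule on 4 via uRv]
12. not (not q or p), v   [neg-Dia-rule on 5 via uRv]
13. q, v   [neg-or-rule on 12]
14. not p, v   [neg-or-rule on 12]
15. not q or p, v   [or-rule on 10 (branches; this branch)]
16. p, v   [or-rule on 15 (branches; this branch)]
Accessibility: uRu, uRv, vRv
Branch closes: p and not p both at v.
(One branch shown.) All branches close.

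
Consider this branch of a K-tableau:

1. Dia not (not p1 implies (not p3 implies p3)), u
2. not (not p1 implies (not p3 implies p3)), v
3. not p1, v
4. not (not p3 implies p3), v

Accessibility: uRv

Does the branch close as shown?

No, open

There is no literal clash: for every atom and world, at most one sign appears.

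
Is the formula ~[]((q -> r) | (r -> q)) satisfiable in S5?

1. ~[]((q -> r) | (r -> q)), w0
2. ~((q -> r) | (r -> q)), w1
3. ~(q -> r), w1
4. ~(r -> q), w1
5. q, w1
6. ~r, w1
7. r, w1
8. ~q, w1
Accessibility: w0Rw0, w0Rw1, w1Rw0, w1Rw1
Branch closes: r and ~r both at w1.
(One branch shown.) All branches close.

Unsatisfiable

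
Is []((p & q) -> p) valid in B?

Tableau for the negation ~[]((p & q) -> p):
1. ~[]((p & q) -> p), w0
2. ~((p & q) -> p), w1   [~[]-rule on 1: fresh world w1, w0Rw1]
3. p & q, w1   [~->-rule on 2]
4. ~p, w1   [~->-rule on 2]
5. p, w1   [&-rule on 3]
6. q, w1   [&-rule on 3]
Accessibility: w0Rw0, w0Rw1, w1Rw0, w1Rw1
Branch closes: p and ~p both at w1.
All branches of the negation close; one closing branch shown above.

Yes, valid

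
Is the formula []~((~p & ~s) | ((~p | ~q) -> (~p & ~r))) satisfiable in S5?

1. []~((~p & ~s) | ((~p | ~q) -> (~p & ~r))), u
2. ~((~p & ~s) | ((~p | ~q) -> (~p & ~r))), u
3. ~(~p & ~s), u
4. ~((~p | ~q) -> (~p & ~r)), u
5. ~p | ~q, u
6. ~(~p & ~r), u
7. s, u
8. ~q, u
9. r, u
Accessibility: uRu

Satisfiable (open branch found)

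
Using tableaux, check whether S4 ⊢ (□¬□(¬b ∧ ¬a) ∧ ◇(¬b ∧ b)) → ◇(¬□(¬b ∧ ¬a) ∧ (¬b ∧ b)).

Yes, valid

Tableau for the negation ¬((□¬□(¬b ∧ ¬a) ∧ ◇(¬b ∧ b)) → ◇(¬□(¬b ∧ ¬a) ∧ (¬b ∧ b))):
1. ¬((□¬□(¬b ∧ ¬a) ∧ ◇(¬b ∧ b)) → ◇(¬□(¬b ∧ ¬a) ∧ (¬b ∧ b))), u
2. □¬□(¬b ∧ ¬a) ∧ ◇(¬b ∧ b), u
3. ¬◇(¬□(¬b ∧ ¬a) ∧ (¬b ∧ b)), u
4. □¬□(¬b ∧ ¬a), u
5. ◇(¬b ∧ b), u
6. ¬(¬□(¬b ∧ ¬a) ∧ (¬b ∧ b)), u
7. ¬□(¬b ∧ ¬a), u
8. □(¬b ∧ ¬a), u
9. ¬b ∧ ¬a, u
10. ¬b, u
11. ¬a, u
12. ¬b ∧ b, v
13. ¬b, v
14. b, v
Accessibility: uRu, uRv, vRv
Branch closes: b and ¬b both at v.
Every branch of the negation's tableau closes; the branch above is one of them.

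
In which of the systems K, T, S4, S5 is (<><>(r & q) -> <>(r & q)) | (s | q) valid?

S4-tableau for the negation ~((<><>(r & q) -> <>(r & q)) | (s | q)):
1. ~((<><>(r & q) -> <>(r & q)) | (s | q)), 0
2. ~(<><>(r & q) -> <>(r & q)), 0
3. ~(s | q), 0
4. <><>(r & q), 0
5. ~<>(r & q), 0
6. ~s, 0
7. ~q, 0
8. ~(r & q), 0
9. <>(r & q), 1
10. ~(r & q), 1
11. ~q, 1
12. r & q, 2
13. r, 2
14. q, 2
15. ~(r & q), 2
16. ~q, 2
Accessibility: 0R0, 0R1, 0R2, 1R1, 1R2, 2R2
Branch closes: q and ~q both at 2.
Every branch closes (one shown): valid in S4, hence also in S5 (every theorem of S4 is a theorem of S5).
T-tableau for the negation ~((<><>(r & q) -> <>(r & q)) | (s | q)):
1. ~((<><>(r & q) -> <>(r & q)) | (s | q)), 0
2. ~(<><>(r & q) -> <>(r & q)), 0
3. ~(s | q), 0
4. <><>(r & q), 0
5. ~<>(r & q), 0
6. ~s, 0
7. ~q, 0
8. ~(r & q), 0
9. <>(r & q), 1
10. ~(r & q), 1
11. ~q, 1
12. r & q, 2
13. r, 2
14. q, 2
Accessibility: 0R0, 0R1, 1R1, 1R2, 2R2
Complete open branch: countermodel on a T-frame, so not valid in T, nor in K (the same frame is also a K-frame).

S4, S5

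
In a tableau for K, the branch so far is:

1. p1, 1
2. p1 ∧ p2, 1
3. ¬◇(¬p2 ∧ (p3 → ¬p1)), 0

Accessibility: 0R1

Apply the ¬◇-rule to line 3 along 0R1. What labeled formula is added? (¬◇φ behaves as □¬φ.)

¬◇φ behaves as □¬φ: propagate the negated body to each accessible world.

¬(¬p2 ∧ (p3 → ¬p1)), 1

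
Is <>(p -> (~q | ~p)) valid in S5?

Tableau for the negation ~<>(p -> (~q | ~p)):
1. ~<>(p -> (~q | ~p)), 0
2. ~(p -> (~q | ~p)), 0
3. p, 0
4. ~(~q | ~p), 0
5. q, 0
Accessibility: 0R0
The negation has an open branch (countermodel exists).

Invalid (countermodel exists)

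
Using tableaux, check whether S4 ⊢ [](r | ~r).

Yes, valid

Tableau for the negation ~[](r | ~r):
1. ~[](r | ~r), w0
2. ~(r | ~r), w1
3. ~r, w1
4. r, w1
Accessibility: w0Rw0, w0Rw1, w1Rw1
Branch closes: r and ~r both at w1.
All branches of the negation close; one closing branch shown above.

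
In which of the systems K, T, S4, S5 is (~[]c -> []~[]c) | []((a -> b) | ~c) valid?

S5-tableau for the negation ~((~[]c -> []~[]c) | []((a -> b) | ~c)):
1. ~((~[]c -> []~[]c) | []((a -> b) | ~c)), w0
2. ~(~[]c -> []~[]c), w0
3. ~[]((a -> b) | ~c), w0
4. ~[]c, w0
5. ~[]~[]c, w0
6. ~((a -> b) | ~c), w1
7. ~(a -> b), w1
8. c, w1
9. a, w1
10. ~b, w1
11. ~c, w2
12. []c, w3
13. c, w0
14. c, w2
Accessibility: w0Rw0, w0Rw1, w0Rw2, w0Rw3, w1Rw0, w1Rw1, w1Rw2, w1Rw3, w2Rw0, w2Rw1, w2Rw2, w2Rw3, w3Rw0, w3Rw1, w3Rw2, w3Rw3
Branch closes: c and ~c both at w2.
Every branch closes (one shown): valid in S5.
S4-tableau for the negation ~((~[]c -> []~[]c) | []((a -> b) | ~c)):
1. ~((~[]c -> []~[]c) | []((a -> b) | ~c)), w0
2. ~(~[]c -> []~[]c), w0
3. ~[]((a -> b) | ~c), w0
4. ~[]c, w0
5. ~[]~[]c, w0
6. ~((a -> b) | ~c), w1
7. ~(a -> b), w1
8. c, w1
9. a, w1
10. ~b, w1
11. ~c, w2
12. []c, w3
13. c, w3
Accessibility: w0Rw0, w0Rw1, w0Rw2, w0Rw3, w1Rw1, w2Rw2, w3Rw3
Complete open branch: countermodel on an S4-frame, so not valid in S4, nor in K, T (the same frame is also a K-frame and a T-frame).

S5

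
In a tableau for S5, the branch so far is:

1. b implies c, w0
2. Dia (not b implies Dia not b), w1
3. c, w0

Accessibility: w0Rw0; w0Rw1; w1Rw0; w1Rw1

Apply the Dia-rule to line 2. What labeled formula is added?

a fresh world w2 with w1Rw2, and not b implies Dia not b at w2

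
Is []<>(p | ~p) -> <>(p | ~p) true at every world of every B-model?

Tableau for the negation ~([]<>(p | ~p) -> <>(p | ~p)):
1. ~([]<>(p | ~p) -> <>(p | ~p)), 0
2. []<>(p | ~p), 0
3. ~<>(p | ~p), 0
4. <>(p | ~p), 0
5. ~(p | ~p), 0
6. ~p, 0
7. p, 0
Accessibility: 0R0
Branch closes: p and ~p both at 0.
All branches of the negation close; one closing branch shown above.

Valid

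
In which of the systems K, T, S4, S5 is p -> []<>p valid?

S4-tableau for the negation ~(p -> []<>p):
1. ~(p -> []<>p), 0
2. p, 0
3. ~[]<>p, 0
4. ~<>p, 1
5. ~p, 1
Accessibility: 0R0, 0R1, 1R1
Complete open branch: countermodel on an S4-frame, so not valid in S4, nor in K, T (the same frame is also a K-frame and a T-frame).
S5-tableau for the negation ~(p -> []<>p):
1. ~(p -> []<>p), 0
2. p, 0
3. ~[]<>p, 0
4. ~<>p, 1
5. ~p, 0
Accessibility: 0R0, 0R1, 1R0, 1R1
Branch closes: p and ~p both at 0.
Every branch closes (one shown): valid in S5.

S5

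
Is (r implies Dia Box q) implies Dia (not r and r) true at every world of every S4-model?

Tableau for the negation not ((r implies Dia Box q) implies Dia (not r and r)):
1. not ((r implies Dia Box q) implies Dia (not r and r)), 0
2. r implies Dia Box q, 0   [neg-implies-rule on 1]
3. not Dia (not r and r), 0   [neg-implies-rule on 1]
4. not (not r and r), 0   [neg-Dia-rule on 3 via 0R0]
5. Dia Box q, 0   [implies-rule on 2 (branches; this branch)]
6. not r, 0   [neg-and-rule on 4 (branches; this branch)]
7. Box q, 1   [Dia-rule on 5: fresh world 1, 0R1]
8. not (not r and r), 1   [neg-Dia-rule on 3 via 0R1]
9. q, 1   [Box-rule on 7 via 1R1]
10. not r, 1   [neg-and-rule on 8 (branches; this branch)]
Accessibility: 0R0, 0R1, 1R1
The negation has an open branch (countermodel exists).

Not valid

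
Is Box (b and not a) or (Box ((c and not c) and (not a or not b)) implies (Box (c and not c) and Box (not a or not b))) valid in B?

Tableau for the negation not (Box (b and not a) or (Box ((c and not c) and (not a or not b)) implies (Box (c and not c) and Box (not a or not b)))):
1. not (Box (b and not a) or (Box ((c and not c) and (not a or not b)) implies (Box (c and not c) and Box (not a or not b)))), 0
2. not Box (b and not a), 0
3. not (Box ((c and not c) and (not a or not b)) implies (Box (c and not c) and Box (not a or not b))), 0
4. Box ((c and not c) and (not a or not b)), 0
5. not (Box (c and not c) and Box (not a or not b)), 0
6. (c and not c) and (not a or not b), 0
7. c and not c, 0
8. not a or not b, 0
9. c, 0
10. not c, 0
Accessibility: 0R0
Branch closes: c and not c both at 0.
Every branch of the negation's tableau closes; the branch above is one of them.

Yes, valid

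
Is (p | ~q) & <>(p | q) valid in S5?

Tableau for the negation ~((p | ~q) & <>(p | q)):
1. ~((p | ~q) & <>(p | q)), w0
2. ~<>(p | q), w0   [~&-rule on 1 (branches; this branch)]
3. ~(p | q), w0   [~<>-rule on 2 via w0Rw0]
4. ~p, w0   [~|-rule on 3]
5. ~q, w0   [~|-rule on 3]
Accessibility: w0Rw0
The negation has an open branch (countermodel exists).

Not valid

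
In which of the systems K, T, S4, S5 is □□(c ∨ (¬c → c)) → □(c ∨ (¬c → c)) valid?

T, S4, S5

T-tableau for the negation ¬(□□(c ∨ (¬c → c)) → □(c ∨ (¬c → c))):
1. ¬(□□(c ∨ (¬c → c)) → □(c ∨ (¬c → c))), 0
2. □□(c ∨ (¬c → c)), 0   [¬→-rule on 1]
3. ¬□(c ∨ (¬c → c)), 0   [¬→-rule on 1]
4. □(c ∨ (¬c → c)), 0   [□-rule on 2 via 0R0]
5. c ∨ (¬c → c), 0   [□-rule on 4 via 0R0]
6. ¬c → c, 0   [∨-rule on 5 (branches; this branch)]
7. c, 0   [→-rule on 6 (branches; this branch)]
8. ¬(c ∨ (¬c → c)), 1   [¬□-rule on 3: fresh world 1, 0R1]
9. ¬c, 1   [¬∨-rule on 8]
10. ¬(¬c → c), 1   [¬∨-rule on 8]
11. □(c ∨ (¬c → c)), 1   [□-rule on 2 via 0R1]
12. c ∨ (¬c → c), 1   [□-rule on 4 via 0R1]
13. ¬c → c, 1   [∨-rule on 12 (branches; this branch)]
14. c, 1   [→-rule on 13 (branches; this branch)]
Accessibility: 0R0, 0R1, 1R1
Branch closes: c and ¬c both at 1.
Every branch closes (one shown): valid in T, hence also in S4, S5 (every theorem of T is a theorem of S4 and S5).
K-tableau for the negation ¬(□□(c ∨ (¬c → c)) → □(c ∨ (¬c → c))):
1. ¬(□□(c ∨ (¬c → c)) → □(c ∨ (¬c → c))), 0
2. □□(c ∨ (¬c → c)), 0   [¬→-rule on 1]
3. ¬□(c ∨ (¬c → c)), 0   [¬→-rule on 1]
4. ¬(c ∨ (¬c → c)), 1   [¬□-rule on 3: fresh world 1, 0R1]
5. ¬c, 1   [¬∨-rule on 4]
6. ¬(¬c → c), 1   [¬∨-rule on 4]
7. □(c ∨ (¬c → c)), 1   [□-rule on 2 via 0R1]
Accessibility: 0R1
Complete open branch: countermodel on a K-frame, so not valid in K.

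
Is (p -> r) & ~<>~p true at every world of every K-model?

Not valid

Tableau for the negation ~((p -> r) & ~<>~p):
1. ~((p -> r) & ~<>~p), u
2. <>~p, u   [~&-rule on 1 (branches; this branch)]
3. ~p, v   [<>-rule on 2: fresh world v, uRv]
Accessibility: uRv
The negation has an open branch (countermodel exists).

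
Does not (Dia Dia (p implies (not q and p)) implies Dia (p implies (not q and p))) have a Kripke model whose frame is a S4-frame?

Unsatisfiable

1. not (Dia Dia (p implies (not q and p)) implies Dia (p implies (not q and p))), 0
2. Dia Dia (p implies (not q and p)), 0   [neg-implies-rule on 1]
3. not Dia (p implies (not q and p)), 0   [neg-implies-rule on 1]
4. not (p implies (not q and p)), 0   [neg-Dia-rule on 3 via 0R0]
5. p, 0   [neg-implies-rule on 4]
6. not (not q and p), 0   [neg-implies-rule on 4]
7. q, 0   [neg-and-rule on 6 (branches; this branch)]
8. Dia (p implies (not q and p)), 1   [Dia-rule on 2: fresh world 1, 0R1]
9. not (p implies (not q and p)), 1   [neg-Dia-rule on 3 via 0R1]
10. p, 1   [neg-implies-rule on 9]
11. not (not q and p), 1   [neg-implies-rule on 9]
12. q, 1   [neg-and-rule on 11 (branches; this branch)]
13. p implies (not q and p), 2   [Dia-rule on 8: fresh world 2, 1R2]
14. not (p implies (not q and p)), 2   [neg-Dia-rule on 3 via 0R2]
15. p, 2   [neg-implies-rule on 14]
16. not (not q and p), 2   [neg-implies-rule on 14]
17. not q and p, 2   [implies-rule on 13 (branches; this branch)]
18. not q, 2   [and-rule on 17]
19. not p, 2   [neg-and-rule on 16 (branches; this branch)]
Accessibility: 0R0, 0R1, 0R2, 1R1, 1R2, 2R2
Branch closes: p and not p both at 2.
(One branch shown.) All branches close.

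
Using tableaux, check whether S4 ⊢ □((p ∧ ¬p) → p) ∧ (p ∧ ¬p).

Invalid (countermodel exists)

Tableau for the negation ¬(□((p ∧ ¬p) → p) ∧ (p ∧ ¬p)):
1. ¬(□((p ∧ ¬p) → p) ∧ (p ∧ ¬p)), 0
2. ¬(p ∧ ¬p), 0   [¬∧-rule on 1 (branches; this branch)]
3. p, 0   [¬∧-rule on 2 (branches; this branch)]
Accessibility: 0R0
The negation has an open branch (countermodel exists).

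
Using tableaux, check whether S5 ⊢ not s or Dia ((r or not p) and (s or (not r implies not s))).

Tableau for the negation not (not s or Dia ((r or not p) and (s or (not r implies not s)))):
1. not (not s or Dia ((r or not p) and (s or (not r implies not s)))), u
2. s, u
3. not Dia ((r or not p) and (s or (not r implies not s))), u
4. not ((r or not p) and (s or (not r implies not s))), u
5. not (r or not p), u
6. not r, u
7. p, u
Accessibility: uRu
The negation has an open branch (countermodel exists).

Not valid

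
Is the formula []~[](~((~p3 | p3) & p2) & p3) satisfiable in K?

Satisfiable (open branch found)

1. []~[](~((~p3 | p3) & p2) & p3), 0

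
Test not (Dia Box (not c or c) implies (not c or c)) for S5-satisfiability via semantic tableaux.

1. not (Dia Box (not c or c) implies (not c or c)), w0
2. Dia Box (not c or c), w0
3. not (not c or c), w0
4. c, w0
5. not c, w0
Accessibility: w0Rw0
Branch closes: c and not c both at w0.
Every branch closes; the branch above is one of them.

No, unsatisfiable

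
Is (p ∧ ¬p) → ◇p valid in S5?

Tableau for the negation ¬((p ∧ ¬p) → ◇p):
1. ¬((p ∧ ¬p) → ◇p), 0
2. p ∧ ¬p, 0
3. ¬◇p, 0
4. p, 0
5. ¬p, 0
Accessibility: 0R0
Branch closes: p and ¬p both at 0.
All branches of the negation close; one closing branch shown above.

Valid in S5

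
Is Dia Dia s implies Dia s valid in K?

Tableau for the negation not (Dia Dia s implies Dia s):
1. not (Dia Dia s implies Dia s), u
2. Dia Dia s, u
3. not Dia s, u
4. Dia s, v
5. not s, v
6. s, w
Accessibility: uRv, vRw
The negation has an open branch (countermodel exists).

No, not valid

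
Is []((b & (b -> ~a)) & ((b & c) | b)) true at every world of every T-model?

Tableau for the negation ~[]((b & (b -> ~a)) & ((b & c) | b)):
1. ~[]((b & (b -> ~a)) & ((b & c) | b)), u
2. ~((b & (b -> ~a)) & ((b & c) | b)), v
3. ~((b & c) | b), v
4. ~(b & c), v
5. ~b, v
6. ~c, v
Accessibility: uRu, uRv, vRv
The negation has an open branch (countermodel exists).

Not valid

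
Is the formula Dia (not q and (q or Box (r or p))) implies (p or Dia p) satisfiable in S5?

1. Dia (not q and (q or Box (r or p))) implies (p or Dia p), w0
2. p or Dia p, w0
3. Dia p, w0
4. p, w1
Accessibility: w0Rw0, w0Rw1, w1Rw0, w1Rw1

Yes, satisfiable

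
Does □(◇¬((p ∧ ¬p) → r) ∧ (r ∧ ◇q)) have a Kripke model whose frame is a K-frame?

1. □(◇¬((p ∧ ¬p) → r) ∧ (r ∧ ◇q)), u

Yes, satisfiable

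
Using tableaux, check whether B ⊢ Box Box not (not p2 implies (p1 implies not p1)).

Tableau for the negation not Box Box not (not p2 implies (p1 implies not p1)):
1. not Box Box not (not p2 implies (p1 implies not p1)), u
2. not Box not (not p2 implies (p1 implies not p1)), v
3. not p2 implies (p1 implies not p1), w
4. p1 implies not p1, w
5. not p1, w
Accessibility: uRu, uRv, vRu, vRv, vRw, wRv, wRw
The negation has an open branch (countermodel exists).

Not valid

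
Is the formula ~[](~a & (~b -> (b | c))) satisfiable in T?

Satisfiable (open branch found)

1. ~[](~a & (~b -> (b | c))), w0
2. ~(~a & (~b -> (b | c))), w1   [~[]-rule on 1: fresh world w1, w0Rw1]
3. ~(~b -> (b | c)), w1   [~&-rule on 2 (branches; this branch)]
4. ~b, w1   [~->-rule on 3]
5. ~(b | c), w1   [~->-rule on 3]
6. ~c, w1   [~|-rule on 5]
Accessibility: w0Rw0, w0Rw1, w1Rw1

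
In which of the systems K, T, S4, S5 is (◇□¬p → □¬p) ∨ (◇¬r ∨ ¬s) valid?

S5

S4-tableau for the negation ¬((◇□¬p → □¬p) ∨ (◇¬r ∨ ¬s)):
1. ¬((◇□¬p → □¬p) ∨ (◇¬r ∨ ¬s)), w0
2. ¬(◇□¬p → □¬p), w0   [¬∨-rule on 1]
3. ¬(◇¬r ∨ ¬s), w0   [¬∨-rule on 1]
4. ◇□¬p, w0   [¬→-rule on 2]
5. ¬□¬p, w0   [¬→-rule on 2]
6. ¬◇¬r, w0   [¬∨-rule on 3]
7. s, w0   [¬∨-rule on 3]
8. r, w0   [¬◇-rule on 6 via w0Rw0]
9. □¬p, w1   [◇-rule on 4: fresh world w1, w0Rw1]
10. r, w1   [¬◇-rule on 6 via w0Rw1]
11. ¬p, w1   [□-rule on 9 via w1Rw1]
12. p, w2   [¬□-rule on 5: fresh world w2, w0Rw2]
13. r, w2   [¬◇-rule on 6 via w0Rw2]
Accessibility: w0Rw0, w0Rw1, w0Rw2, w1Rw1, w2Rw2
Complete open branch: countermodel on an S4-frame, so not valid in S4, nor in K, T (the same frame is also a K-frame and a T-frame).
S5-tableau for the negation ¬((◇□¬p → □¬p) ∨ (◇¬r ∨ ¬s)):
1. ¬((◇□¬p → □¬p) ∨ (◇¬r ∨ ¬s)), w0
2. ¬(◇□¬p → □¬p), w0   [¬∨-rule on 1]
3. ¬(◇¬r ∨ ¬s), w0   [¬∨-rule on 1]
4. ◇□¬p, w0   [¬→-rule on 2]
5. ¬□¬p, w0   [¬→-rule on 2]
6. ¬◇¬r, w0   [¬∨-rule on 3]
7. s, w0   [¬∨-rule on 3]
8. r, w0   [¬◇-rule on 6 via w0Rw0]
9. □¬p, w1   [◇-rule on 4: fresh world w1, w0Rw1]
10. r, w1   [¬◇-rule on 6 via w0Rw1]
11. ¬p, w0   [□-rule on 9 via w1Rw0]
12. ¬p, w1   [□-rule on 9 via w1Rw1]
13. p, w2   [¬□-rule on 5: fresh world w2, w0Rw2]
14. r, w2   [¬◇-rule on 6 via w0Rw2]
15. ¬p, w2   [□-rule on 9 via w1Rw2]
Accessibility: w0Rw0, w0Rw1, w0Rw2, w1Rw0, w1Rw1, w1Rw2, w2Rw0, w2Rw1, w2Rw2
Branch closes: p and ¬p both at w2.
Every branch closes (one shown): valid in S5.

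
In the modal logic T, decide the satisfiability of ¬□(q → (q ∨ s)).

Unsatisfiable

1. ¬□(q → (q ∨ s)), u
2. ¬(q → (q ∨ s)), v
3. q, v
4. ¬(q ∨ s), v
5. ¬q, v
6. ¬s, v
Accessibility: uRu, uRv, vRv
Branch closes: q and ¬q both at v.
(One branch shown.) All branches close.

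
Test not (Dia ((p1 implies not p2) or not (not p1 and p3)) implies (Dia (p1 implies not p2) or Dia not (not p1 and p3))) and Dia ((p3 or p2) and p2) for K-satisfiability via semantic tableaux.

Unsatisfiable

1. not (Dia ((p1 implies not p2) or not (not p1 and p3)) implies (Dia (p1 implies not p2) or Dia not (not p1 and p3))) and Dia ((p3 or p2) and p2), w0
2. not (Dia ((p1 implies not p2) or not (not p1 and p3)) implies (Dia (p1 implies not p2) or Dia not (not p1 and p3))), w0
3. Dia ((p3 or p2) and p2), w0
4. Dia ((p1 implies not p2) or not (not p1 and p3)), w0
5. not (Dia (p1 implies not p2) or Dia not (not p1 and p3)), w0
6. not Dia (p1 implies not p2), w0
7. not Dia not (not p1 and p3), w0
8. (p3 or p2) and p2, w1
9. p3 or p2, w1
10. p2, w1
11. not (p1 implies not p2), w1
12. p1, w1
13. not p1 and p3, w1
14. not p1, w1
15. p3, w1
Accessibility: w0Rw1
Branch closes: p1 and not p1 both at w1.
(One branch shown.) All branches close.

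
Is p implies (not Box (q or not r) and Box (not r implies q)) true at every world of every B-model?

Invalid (countermodel exists)

Tableau for the negation not (p implies (not Box (q or not r) and Box (not r implies q))):
1. not (p implies (not Box (q or not r) and Box (not r implies q))), 0
2. p, 0
3. not (not Box (q or not r) and Box (not r implies q)), 0
4. not Box (not r implies q), 0
5. not (not r implies q), 1
6. not r, 1
7. not q, 1
Accessibility: 0R0, 0R1, 1R0, 1R1
The negation has an open branch (countermodel exists).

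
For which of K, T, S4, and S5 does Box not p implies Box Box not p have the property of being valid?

S4-tableau for the negation not (Box not p implies Box Box not p):
1. not (Box not p implies Box Box not p), u
2. Box not p, u   [neg-implies-rule on 1]
3. not Box Box not p, u   [neg-implies-rule on 1]
4. not p, u   [Box-rule on 2 via uRu]
5. not Box not p, v   [neg-Box-rule on 3: fresh world v, uRv]
6. not p, v   [Box-rule on 2 via uRv]
7. p, w   [neg-Box-rule on 5: fresh world w, vRw]
8. not p, w   [Box-rule on 2 via uRw]
Accessibility: uRu, uRv, uRw, vRv, vRw, wRw
Branch closes: p and not p both at w.
Every branch closes (one shown): valid in S4, hence also in S5 (every theorem of S4 is a theorem of S5).
T-tableau for the negation not (Box not p implies Box Box not p):
1. not (Box not p implies Box Box not p), u
2. Box not p, u   [neg-implies-rule on 1]
3. not Box Box not p, u   [neg-implies-rule on 1]
4. not p, u   [Box-rule on 2 via uRu]
5. not Box not p, v   [neg-Box-rule on 3: fresh world v, uRv]
6. not p, v   [Box-rule on 2 via uRv]
7. p, w   [neg-Box-rule on 5: fresh world w, vRw]
Accessibility: uRu, uRv, vRv, vRw, wRw
Complete open branch: countermodel on a T-frame, so not valid in T, nor in K (the same frame is also a K-frame).

S4, S5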